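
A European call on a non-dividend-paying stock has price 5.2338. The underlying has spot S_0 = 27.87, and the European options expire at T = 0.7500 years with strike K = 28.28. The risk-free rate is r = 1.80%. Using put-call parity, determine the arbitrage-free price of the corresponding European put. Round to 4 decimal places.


Answer: Put price = 5.2646

Derivation:
Put-call parity: C - P = S_0 * exp(-qT) - K * exp(-rT).
S_0 * exp(-qT) = 27.8700 * 1.00000000 = 27.87000000
K * exp(-rT) = 28.2800 * 0.98659072 = 27.90078546
P = C - S*exp(-qT) + K*exp(-rT)
P = 5.2338 - 27.87000000 + 27.90078546 = 5.2646


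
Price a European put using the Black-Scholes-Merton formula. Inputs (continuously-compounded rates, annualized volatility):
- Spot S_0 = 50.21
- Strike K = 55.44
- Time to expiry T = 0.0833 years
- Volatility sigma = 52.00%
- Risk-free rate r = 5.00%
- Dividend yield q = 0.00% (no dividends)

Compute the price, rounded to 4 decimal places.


Answer: Price = 6.2615

Derivation:
d1 = (ln(S/K) + (r - q + 0.5*sigma^2) * T) / (sigma * sqrt(T)) = -0.55743205
d2 = d1 - sigma * sqrt(T) = -0.70751310
exp(-rT) = 0.99584366; exp(-qT) = 1.00000000
P = K * exp(-rT) * N(-d2) - S_0 * exp(-qT) * N(-d1)
N(-d1) = 0.71138386; N(-d2) = 0.76037616
P = 55.4400 * 0.99584366 * 0.76037616 - 50.2100 * 1.00000000 * 0.71138386 = 6.2615


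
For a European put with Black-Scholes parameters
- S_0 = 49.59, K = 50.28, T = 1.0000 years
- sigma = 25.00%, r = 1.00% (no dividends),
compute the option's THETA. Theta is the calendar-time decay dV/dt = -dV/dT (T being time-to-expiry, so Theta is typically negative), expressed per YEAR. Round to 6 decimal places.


Answer: Theta = -2.181436

Derivation:
d1 = 0.1097272671; d2 = -0.1402727329
phi(d1) = 0.3965478478; exp(-qT) = 1.0000000000; exp(-rT) = 0.9900498337
Theta = -S*exp(-qT)*phi(d1)*sigma/(2*sqrt(T)) + r*K*exp(-rT)*N(-d2) - q*S*exp(-qT)*N(-d1)
N(-d1) = 0.4563128375; N(-d2) = 0.5557777463; sqrt(T) = 1.0000000000
Term 1 = -49.5900 * 1.0000000000 * 0.3965478478 * 0.2500 / (2 * 1.0000000000) = -2.4581009716
Term 2 = 0.0100 * 50.2800 * 0.9900498337 * 0.5557777463 = 0.2766645261
Term 3 = 0 (no dividend yield, q = 0)
Theta = -2.4581009716 + (0.2766645261) + (0.0000000000) = -2.181436


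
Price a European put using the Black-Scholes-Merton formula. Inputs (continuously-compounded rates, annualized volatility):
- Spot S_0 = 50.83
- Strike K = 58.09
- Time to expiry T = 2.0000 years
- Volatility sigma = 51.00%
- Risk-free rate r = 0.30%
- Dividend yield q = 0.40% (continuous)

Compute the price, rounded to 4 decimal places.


Answer: Price = 19.1459

Derivation:
d1 = (ln(S/K) + (r - q + 0.5*sigma^2) * T) / (sigma * sqrt(T)) = 0.17274646
d2 = d1 - sigma * sqrt(T) = -0.54850245
exp(-rT) = 0.99401796; exp(-qT) = 0.99203191
P = K * exp(-rT) * N(-d2) - S_0 * exp(-qT) * N(-d1)
N(-d1) = 0.43142536; N(-d2) = 0.70832653
P = 58.0900 * 0.99401796 * 0.70832653 - 50.8300 * 0.99203191 * 0.43142536 = 19.1459


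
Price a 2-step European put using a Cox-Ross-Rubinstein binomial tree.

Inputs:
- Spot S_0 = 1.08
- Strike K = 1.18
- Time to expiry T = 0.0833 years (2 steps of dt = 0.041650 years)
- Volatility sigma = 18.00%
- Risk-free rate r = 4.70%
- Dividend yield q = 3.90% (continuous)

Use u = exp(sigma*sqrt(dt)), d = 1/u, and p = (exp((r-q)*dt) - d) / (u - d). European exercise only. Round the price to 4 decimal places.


dt = T/N = 0.041650
u = exp(sigma*sqrt(dt)) = 1.037418; d = 1/u = 0.963932
p = (exp((r-q)*dt) - d) / (u - d) = 0.495352
Discount per step: exp(-r*dt) = 0.998044
Stock lattice S(k, i) with i counting down-moves:
  k=0: S(0,0) = 1.0800
  k=1: S(1,0) = 1.1204; S(1,1) = 1.0410
  k=2: S(2,0) = 1.1623; S(2,1) = 1.0800; S(2,2) = 1.0035
Terminal payoffs V(N, i) = max(K - S_T, 0):
  V(2,0) = 0.017665; V(2,1) = 0.100000; V(2,2) = 0.176503
Backward induction: V(k, i) = exp(-r*dt) * [p * V(k+1, i) + (1-p) * V(k+1, i+1)].
  V(1,0) = exp(-r*dt) * [p*0.017665 + (1-p)*0.100000] = 0.059099
  V(1,1) = exp(-r*dt) * [p*0.100000 + (1-p)*0.176503] = 0.138336
  V(0,0) = exp(-r*dt) * [p*0.059099 + (1-p)*0.138336] = 0.098892

Answer: Price = V(0,0) = 0.0989


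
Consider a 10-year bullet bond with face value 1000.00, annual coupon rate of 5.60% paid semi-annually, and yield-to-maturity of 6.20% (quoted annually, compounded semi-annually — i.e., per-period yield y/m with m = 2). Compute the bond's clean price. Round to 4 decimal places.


Answer: Price = 955.7774

Derivation:
Coupon per period c = face * coupon_rate / m = 28.000000
Periods per year m = 2; per-period yield y/m = 0.031000
Number of cashflows N = 20
Cashflows (t years, CF_t, discount factor 1/(1+y/m)^(m*t), PV):
  t = 0.5000: CF_t = 28.000000, DF = 0.969932, PV = 27.158099
  t = 1.0000: CF_t = 28.000000, DF = 0.940768, PV = 26.341512
  t = 1.5000: CF_t = 28.000000, DF = 0.912481, PV = 25.549478
  t = 2.0000: CF_t = 28.000000, DF = 0.885045, PV = 24.781259
  t = 2.5000: CF_t = 28.000000, DF = 0.858434, PV = 24.036139
  t = 3.0000: CF_t = 28.000000, DF = 0.832622, PV = 23.313423
  t = 3.5000: CF_t = 28.000000, DF = 0.807587, PV = 22.612437
  t = 4.0000: CF_t = 28.000000, DF = 0.783305, PV = 21.932529
  t = 4.5000: CF_t = 28.000000, DF = 0.759752, PV = 21.273064
  t = 5.0000: CF_t = 28.000000, DF = 0.736908, PV = 20.633428
  t = 5.5000: CF_t = 28.000000, DF = 0.714751, PV = 20.013024
  t = 6.0000: CF_t = 28.000000, DF = 0.693260, PV = 19.411274
  t = 6.5000: CF_t = 28.000000, DF = 0.672415, PV = 18.827618
  t = 7.0000: CF_t = 28.000000, DF = 0.652197, PV = 18.261511
  t = 7.5000: CF_t = 28.000000, DF = 0.632587, PV = 17.712426
  t = 8.0000: CF_t = 28.000000, DF = 0.613566, PV = 17.179851
  t = 8.5000: CF_t = 28.000000, DF = 0.595117, PV = 16.663289
  t = 9.0000: CF_t = 28.000000, DF = 0.577224, PV = 16.162259
  t = 9.5000: CF_t = 28.000000, DF = 0.559868, PV = 15.676294
  t = 10.0000: CF_t = 1028.000000, DF = 0.543034, PV = 558.238531
Price P = sum_t PV_t = 955.777444


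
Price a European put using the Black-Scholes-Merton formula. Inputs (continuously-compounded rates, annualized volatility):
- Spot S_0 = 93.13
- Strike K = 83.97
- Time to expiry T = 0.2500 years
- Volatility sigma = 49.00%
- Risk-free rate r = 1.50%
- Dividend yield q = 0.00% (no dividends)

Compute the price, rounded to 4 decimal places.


Answer: Price = 4.6892

Derivation:
d1 = (ln(S/K) + (r - q + 0.5*sigma^2) * T) / (sigma * sqrt(T)) = 0.56040520
d2 = d1 - sigma * sqrt(T) = 0.31540520
exp(-rT) = 0.99625702; exp(-qT) = 1.00000000
P = K * exp(-rT) * N(-d2) - S_0 * exp(-qT) * N(-d1)
N(-d1) = 0.28760154; N(-d2) = 0.37622701
P = 83.9700 * 0.99625702 * 0.37622701 - 93.1300 * 1.00000000 * 0.28760154 = 4.6892


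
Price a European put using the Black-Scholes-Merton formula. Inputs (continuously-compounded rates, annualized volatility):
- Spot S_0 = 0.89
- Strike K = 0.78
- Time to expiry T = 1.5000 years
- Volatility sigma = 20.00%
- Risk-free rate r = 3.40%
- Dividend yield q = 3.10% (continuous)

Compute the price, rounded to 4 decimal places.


d1 = (ln(S/K) + (r - q + 0.5*sigma^2) * T) / (sigma * sqrt(T)) = 0.67943760
d2 = d1 - sigma * sqrt(T) = 0.43448863
exp(-rT) = 0.95027867; exp(-qT) = 0.95456456
P = K * exp(-rT) * N(-d2) - S_0 * exp(-qT) * N(-d1)
N(-d1) = 0.24843032; N(-d2) = 0.33196683
P = 0.7800 * 0.95027867 * 0.33196683 - 0.8900 * 0.95456456 * 0.24843032 = 0.0350

Answer: Price = 0.0350


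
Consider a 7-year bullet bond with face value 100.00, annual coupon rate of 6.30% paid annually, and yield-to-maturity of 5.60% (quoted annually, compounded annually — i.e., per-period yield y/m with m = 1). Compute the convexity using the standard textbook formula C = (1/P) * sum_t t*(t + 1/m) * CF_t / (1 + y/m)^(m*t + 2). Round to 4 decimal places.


Coupon per period c = face * coupon_rate / m = 6.300000
Periods per year m = 1; per-period yield y/m = 0.056000
Number of cashflows N = 7
Cashflows (t years, CF_t, discount factor 1/(1+y/m)^(m*t), PV):
  t = 1.0000: CF_t = 6.300000, DF = 0.946970, PV = 5.965909
  t = 2.0000: CF_t = 6.300000, DF = 0.896752, PV = 5.649535
  t = 3.0000: CF_t = 6.300000, DF = 0.849197, PV = 5.349939
  t = 4.0000: CF_t = 6.300000, DF = 0.804163, PV = 5.066230
  t = 5.0000: CF_t = 6.300000, DF = 0.761518, PV = 4.797566
  t = 6.0000: CF_t = 6.300000, DF = 0.721135, PV = 4.543150
  t = 7.0000: CF_t = 106.300000, DF = 0.682893, PV = 72.591511
Price P = sum_t PV_t = 103.963839
Convexity numerator sum_t t*(t + 1/m) * CF_t / (1+y/m)^(m*t + 2):
  t = 1.0000: term = 10.699877
  t = 2.0000: term = 30.397378
  t = 3.0000: term = 57.570792
  t = 4.0000: term = 90.862993
  t = 5.0000: term = 129.066751
  t = 6.0000: term = 171.111223
  t = 7.0000: term = 3645.407038
Convexity = (1/P) * sum = 4135.116052 / 103.963839 = 39.774561

Answer: Convexity = 39.7746


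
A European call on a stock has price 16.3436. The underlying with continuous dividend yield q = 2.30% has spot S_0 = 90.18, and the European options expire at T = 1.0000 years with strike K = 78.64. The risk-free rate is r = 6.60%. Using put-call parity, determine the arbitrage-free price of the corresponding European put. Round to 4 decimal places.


Put-call parity: C - P = S_0 * exp(-qT) - K * exp(-rT).
S_0 * exp(-qT) = 90.1800 * 0.97726248 = 88.12953079
K * exp(-rT) = 78.6400 * 0.93613086 = 73.61733117
P = C - S*exp(-qT) + K*exp(-rT)
P = 16.3436 - 88.12953079 + 73.61733117 = 1.8314

Answer: Put price = 1.8314


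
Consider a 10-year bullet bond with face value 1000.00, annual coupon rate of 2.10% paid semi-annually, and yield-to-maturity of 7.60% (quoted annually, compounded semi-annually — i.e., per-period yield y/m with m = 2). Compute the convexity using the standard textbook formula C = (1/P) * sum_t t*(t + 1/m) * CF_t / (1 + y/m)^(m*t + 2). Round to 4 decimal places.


Coupon per period c = face * coupon_rate / m = 10.500000
Periods per year m = 2; per-period yield y/m = 0.038000
Number of cashflows N = 20
Cashflows (t years, CF_t, discount factor 1/(1+y/m)^(m*t), PV):
  t = 0.5000: CF_t = 10.500000, DF = 0.963391, PV = 10.115607
  t = 1.0000: CF_t = 10.500000, DF = 0.928122, PV = 9.745286
  t = 1.5000: CF_t = 10.500000, DF = 0.894145, PV = 9.388522
  t = 2.0000: CF_t = 10.500000, DF = 0.861411, PV = 9.044819
  t = 2.5000: CF_t = 10.500000, DF = 0.829876, PV = 8.713699
  t = 3.0000: CF_t = 10.500000, DF = 0.799495, PV = 8.394700
  t = 3.5000: CF_t = 10.500000, DF = 0.770227, PV = 8.087380
  t = 4.0000: CF_t = 10.500000, DF = 0.742030, PV = 7.791310
  t = 4.5000: CF_t = 10.500000, DF = 0.714865, PV = 7.506079
  t = 5.0000: CF_t = 10.500000, DF = 0.688694, PV = 7.231290
  t = 5.5000: CF_t = 10.500000, DF = 0.663482, PV = 6.966560
  t = 6.0000: CF_t = 10.500000, DF = 0.639193, PV = 6.711523
  t = 6.5000: CF_t = 10.500000, DF = 0.615793, PV = 6.465821
  t = 7.0000: CF_t = 10.500000, DF = 0.593249, PV = 6.229115
  t = 7.5000: CF_t = 10.500000, DF = 0.571531, PV = 6.001074
  t = 8.0000: CF_t = 10.500000, DF = 0.550608, PV = 5.781382
  t = 8.5000: CF_t = 10.500000, DF = 0.530451, PV = 5.569732
  t = 9.0000: CF_t = 10.500000, DF = 0.511031, PV = 5.365830
  t = 9.5000: CF_t = 10.500000, DF = 0.492323, PV = 5.169393
  t = 10.0000: CF_t = 1010.500000, DF = 0.474300, PV = 479.279935
Price P = sum_t PV_t = 619.559056
Convexity numerator sum_t t*(t + 1/m) * CF_t / (1+y/m)^(m*t + 2):
  t = 0.5000: term = 4.694261
  t = 1.0000: term = 13.567229
  t = 1.5000: term = 26.141096
  t = 2.0000: term = 41.973500
  t = 2.5000: term = 60.655346
  t = 3.0000: term = 81.808752
  t = 3.5000: term = 105.085103
  t = 4.0000: term = 130.163216
  t = 4.5000: term = 156.747610
  t = 5.0000: term = 184.566871
  t = 5.5000: term = 213.372106
  t = 6.0000: term = 242.935486
  t = 6.5000: term = 273.048876
  t = 7.0000: term = 303.522539
  t = 7.5000: term = 334.183913
  t = 8.0000: term = 364.876462
  t = 8.5000: term = 395.458594
  t = 9.0000: term = 425.802634
  t = 9.5000: term = 455.793871
  t = 10.0000: term = 46707.200714
Convexity = (1/P) * sum = 50521.598177 / 619.559056 = 81.544443

Answer: Convexity = 81.5444


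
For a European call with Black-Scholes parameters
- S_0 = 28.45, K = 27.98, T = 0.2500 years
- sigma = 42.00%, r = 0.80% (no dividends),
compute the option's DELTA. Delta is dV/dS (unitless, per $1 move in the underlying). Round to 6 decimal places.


d1 = 0.1938485302; d2 = -0.0161514698
phi(d1) = 0.3915166798; exp(-qT) = 1.0000000000; exp(-rT) = 0.9980019987
N(d1) = 0.5768527570
Delta = exp(-qT) * N(d1) = 1.0000000000 * 0.5768527570 = 0.576853

Answer: Delta = 0.576853


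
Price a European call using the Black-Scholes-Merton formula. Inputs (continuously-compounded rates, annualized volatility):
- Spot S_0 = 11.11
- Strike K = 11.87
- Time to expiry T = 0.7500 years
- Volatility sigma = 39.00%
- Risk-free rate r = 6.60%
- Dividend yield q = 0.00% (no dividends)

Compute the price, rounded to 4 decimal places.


d1 = (ln(S/K) + (r - q + 0.5*sigma^2) * T) / (sigma * sqrt(T)) = 0.11952304
d2 = d1 - sigma * sqrt(T) = -0.21822687
exp(-rT) = 0.95170516; exp(-qT) = 1.00000000
C = S_0 * exp(-qT) * N(d1) - K * exp(-rT) * N(d2)
N(d1) = 0.54756951; N(d2) = 0.41362618
C = 11.1100 * 1.00000000 * 0.54756951 - 11.8700 * 0.95170516 * 0.41362618 = 1.4109

Answer: Price = 1.4109


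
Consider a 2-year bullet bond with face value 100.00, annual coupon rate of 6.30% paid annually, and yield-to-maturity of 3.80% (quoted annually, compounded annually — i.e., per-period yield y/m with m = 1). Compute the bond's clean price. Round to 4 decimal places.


Coupon per period c = face * coupon_rate / m = 6.300000
Periods per year m = 1; per-period yield y/m = 0.038000
Number of cashflows N = 2
Cashflows (t years, CF_t, discount factor 1/(1+y/m)^(m*t), PV):
  t = 1.0000: CF_t = 6.300000, DF = 0.963391, PV = 6.069364
  t = 2.0000: CF_t = 106.300000, DF = 0.928122, PV = 98.659420
Price P = sum_t PV_t = 104.728784

Answer: Price = 104.7288


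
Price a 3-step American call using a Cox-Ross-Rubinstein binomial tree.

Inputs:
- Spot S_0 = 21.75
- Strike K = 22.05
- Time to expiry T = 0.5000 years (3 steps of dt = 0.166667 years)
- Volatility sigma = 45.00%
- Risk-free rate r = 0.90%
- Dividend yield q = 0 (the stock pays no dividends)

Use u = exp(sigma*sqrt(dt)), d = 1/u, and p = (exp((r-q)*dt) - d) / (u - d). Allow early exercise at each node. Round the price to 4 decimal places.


Answer: Price = V(0,0) = 2.8917

Derivation:
dt = T/N = 0.166667
u = exp(sigma*sqrt(dt)) = 1.201669; d = 1/u = 0.832176
p = (exp((r-q)*dt) - d) / (u - d) = 0.458263
Discount per step: exp(-r*dt) = 0.998501
Stock lattice S(k, i) with i counting down-moves:
  k=0: S(0,0) = 21.7500
  k=1: S(1,0) = 26.1363; S(1,1) = 18.0998
  k=2: S(2,0) = 31.4072; S(2,1) = 21.7500; S(2,2) = 15.0622
  k=3: S(3,0) = 37.7411; S(3,1) = 26.1363; S(3,2) = 18.0998; S(3,3) = 12.5344
Terminal payoffs V(N, i) = max(S_T - K, 0):
  V(3,0) = 15.691072; V(3,1) = 4.086309; V(3,2) = 0.000000; V(3,3) = 0.000000
Backward induction: V(k, i) = exp(-r*dt) * [p * V(k+1, i) + (1-p) * V(k+1, i+1)]; then take max(V_cont, immediate exercise) for American.
  V(2,0) = exp(-r*dt) * [p*15.691072 + (1-p)*4.086309] = 9.390252; exercise = 9.357202; V(2,0) = max -> 9.390252
  V(2,1) = exp(-r*dt) * [p*4.086309 + (1-p)*0.000000] = 1.869799; exercise = 0.000000; V(2,1) = max -> 1.869799
  V(2,2) = exp(-r*dt) * [p*0.000000 + (1-p)*0.000000] = 0.000000; exercise = 0.000000; V(2,2) = max -> 0.000000
  V(1,0) = exp(-r*dt) * [p*9.390252 + (1-p)*1.869799] = 5.308180; exercise = 4.086309; V(1,0) = max -> 5.308180
  V(1,1) = exp(-r*dt) * [p*1.869799 + (1-p)*0.000000] = 0.855576; exercise = 0.000000; V(1,1) = max -> 0.855576
  V(0,0) = exp(-r*dt) * [p*5.308180 + (1-p)*0.855576] = 2.891701; exercise = 0.000000; V(0,0) = max -> 2.891701


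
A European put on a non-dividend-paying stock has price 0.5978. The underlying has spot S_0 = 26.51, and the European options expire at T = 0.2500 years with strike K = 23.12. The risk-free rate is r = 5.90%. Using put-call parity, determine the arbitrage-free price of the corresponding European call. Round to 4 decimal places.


Answer: Call price = 4.3263

Derivation:
Put-call parity: C - P = S_0 * exp(-qT) - K * exp(-rT).
S_0 * exp(-qT) = 26.5100 * 1.00000000 = 26.51000000
K * exp(-rT) = 23.1200 * 0.98535825 = 22.78148270
C = P + S*exp(-qT) - K*exp(-rT)
C = 0.5978 + 26.51000000 - 22.78148270 = 4.3263


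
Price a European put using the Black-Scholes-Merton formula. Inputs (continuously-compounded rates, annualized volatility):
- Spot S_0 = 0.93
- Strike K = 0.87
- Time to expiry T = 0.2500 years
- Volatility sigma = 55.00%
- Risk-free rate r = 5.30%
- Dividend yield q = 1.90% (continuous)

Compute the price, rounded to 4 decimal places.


d1 = (ln(S/K) + (r - q + 0.5*sigma^2) * T) / (sigma * sqrt(T)) = 0.41092318
d2 = d1 - sigma * sqrt(T) = 0.13592318
exp(-rT) = 0.98683739; exp(-qT) = 0.99526126
P = K * exp(-rT) * N(-d2) - S_0 * exp(-qT) * N(-d1)
N(-d1) = 0.34056443; N(-d2) = 0.44594101
P = 0.8700 * 0.98683739 * 0.44594101 - 0.9300 * 0.99526126 * 0.34056443 = 0.0676

Answer: Price = 0.0676


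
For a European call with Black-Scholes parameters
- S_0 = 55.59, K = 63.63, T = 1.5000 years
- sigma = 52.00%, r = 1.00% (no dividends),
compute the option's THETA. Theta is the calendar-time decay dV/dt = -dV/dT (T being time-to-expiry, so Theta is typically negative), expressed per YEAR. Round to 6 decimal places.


Answer: Theta = -4.860295

Derivation:
d1 = 0.1298830501; d2 = -0.5069842830
phi(d1) = 0.3955914325; exp(-qT) = 1.0000000000; exp(-rT) = 0.9851119396
Theta = -S*exp(-qT)*phi(d1)*sigma/(2*sqrt(T)) - r*K*exp(-rT)*N(d2) + q*S*exp(-qT)*N(d1)
N(d1) = 0.5516705226; N(d2) = 0.3060829232; sqrt(T) = 1.2247448714
Term 1 = -55.5900 * 1.0000000000 * 0.3955914325 * 0.5200 / (2 * 1.2247448714) = -4.6684344993
Term 2 = -0.0100 * 63.6300 * 0.9851119396 * 0.3060829232 = -0.1918609570
Term 3 = 0 (no dividend yield, q = 0)
Theta = -4.6684344993 + (-0.1918609570) + (0.0000000000) = -4.860295


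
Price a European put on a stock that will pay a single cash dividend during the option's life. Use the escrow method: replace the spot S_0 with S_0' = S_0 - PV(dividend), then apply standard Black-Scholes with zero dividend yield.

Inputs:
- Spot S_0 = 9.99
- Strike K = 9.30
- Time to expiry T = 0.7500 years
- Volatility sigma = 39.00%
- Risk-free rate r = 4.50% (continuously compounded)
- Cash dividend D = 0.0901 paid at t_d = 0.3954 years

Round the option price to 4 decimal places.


PV(D) = D * exp(-r * t_d) = 0.0901 * 0.98236436 = 0.08851103
S_0' = S_0 - PV(D) = 9.9900 - 0.08851103 = 9.90148897
d1 = (ln(S_0'/K) + (r + sigma^2/2)*T) / (sigma*sqrt(T)) = 0.45435467
d2 = d1 - sigma*sqrt(T) = 0.11660476
exp(-rT) = 0.96681318
N(-d1) = 0.32478679; N(-d2) = 0.45358663
P = K * exp(-rT) * N(-d2) - S_0' * N(-d1) = 9.3000 * 0.96681318 * 0.45358663 - 9.90148897 * 0.32478679 = 0.8625

Answer: Price = 0.8625


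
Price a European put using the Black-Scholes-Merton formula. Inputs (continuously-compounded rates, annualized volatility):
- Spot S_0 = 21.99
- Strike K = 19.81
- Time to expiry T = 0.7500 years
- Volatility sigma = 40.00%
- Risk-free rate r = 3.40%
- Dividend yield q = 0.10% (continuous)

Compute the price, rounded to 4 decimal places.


Answer: Price = 1.7001

Derivation:
d1 = (ln(S/K) + (r - q + 0.5*sigma^2) * T) / (sigma * sqrt(T)) = 0.54603174
d2 = d1 - sigma * sqrt(T) = 0.19962158
exp(-rT) = 0.97482238; exp(-qT) = 0.99925028
P = K * exp(-rT) * N(-d2) - S_0 * exp(-qT) * N(-d1)
N(-d1) = 0.29252206; N(-d2) = 0.42088827
P = 19.8100 * 0.97482238 * 0.42088827 - 21.9900 * 0.99925028 * 0.29252206 = 1.7001


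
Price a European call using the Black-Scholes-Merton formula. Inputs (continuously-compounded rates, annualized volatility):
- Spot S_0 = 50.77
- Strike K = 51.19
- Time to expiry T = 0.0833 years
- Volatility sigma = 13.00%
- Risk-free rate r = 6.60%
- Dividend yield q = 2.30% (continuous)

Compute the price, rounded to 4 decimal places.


d1 = (ln(S/K) + (r - q + 0.5*sigma^2) * T) / (sigma * sqrt(T)) = -0.10535072
d2 = d1 - sigma * sqrt(T) = -0.14287098
exp(-rT) = 0.99451729; exp(-qT) = 0.99808593
C = S_0 * exp(-qT) * N(d1) - K * exp(-rT) * N(d2)
N(d1) = 0.45804876; N(d2) = 0.44319604
C = 50.7700 * 0.99808593 * 0.45804876 - 51.1900 * 0.99451729 * 0.44319604 = 0.6478

Answer: Price = 0.6478


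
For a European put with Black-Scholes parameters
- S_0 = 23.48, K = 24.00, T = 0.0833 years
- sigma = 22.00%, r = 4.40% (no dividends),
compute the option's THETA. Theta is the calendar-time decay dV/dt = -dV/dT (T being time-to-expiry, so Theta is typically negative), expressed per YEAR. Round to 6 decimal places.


d1 = -0.2555093185; d2 = -0.3190051451
phi(d1) = 0.3861300539; exp(-qT) = 1.0000000000; exp(-rT) = 0.9963415086
Theta = -S*exp(-qT)*phi(d1)*sigma/(2*sqrt(T)) + r*K*exp(-rT)*N(-d2) - q*S*exp(-qT)*N(-d1)
N(-d1) = 0.6008351263; N(-d2) = 0.6251386944; sqrt(T) = 0.2886173938
Term 1 = -23.4800 * 1.0000000000 * 0.3861300539 * 0.2200 / (2 * 0.2886173938) = -3.4554282751
Term 2 = 0.0440 * 24.0000 * 0.9963415086 * 0.6251386944 = 0.6577313211
Term 3 = 0 (no dividend yield, q = 0)
Theta = -3.4554282751 + (0.6577313211) + (0.0000000000) = -2.797697

Answer: Theta = -2.797697


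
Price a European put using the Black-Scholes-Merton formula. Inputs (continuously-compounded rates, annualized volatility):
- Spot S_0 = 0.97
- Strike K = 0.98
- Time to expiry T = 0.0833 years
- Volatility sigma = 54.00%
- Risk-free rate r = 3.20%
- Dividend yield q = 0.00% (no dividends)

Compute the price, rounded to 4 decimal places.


Answer: Price = 0.0642

Derivation:
d1 = (ln(S/K) + (r - q + 0.5*sigma^2) * T) / (sigma * sqrt(T)) = 0.02922131
d2 = d1 - sigma * sqrt(T) = -0.12663209
exp(-rT) = 0.99733795; exp(-qT) = 1.00000000
P = K * exp(-rT) * N(-d2) - S_0 * exp(-qT) * N(-d1)
N(-d1) = 0.48834404; N(-d2) = 0.55038420
P = 0.9800 * 0.99733795 * 0.55038420 - 0.9700 * 1.00000000 * 0.48834404 = 0.0642


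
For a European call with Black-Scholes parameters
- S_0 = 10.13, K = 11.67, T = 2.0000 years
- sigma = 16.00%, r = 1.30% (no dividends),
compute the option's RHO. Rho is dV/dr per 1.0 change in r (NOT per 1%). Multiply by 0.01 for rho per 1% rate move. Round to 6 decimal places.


Answer: Rho = 6.058711

Derivation:
d1 = -0.3973945769; d2 = -0.6236687469
phi(d1) = 0.3686528889; exp(-qT) = 1.0000000000; exp(-rT) = 0.9743350896
N(d2) = 0.2664225760
Rho = K*T*exp(-rT)*N(d2) = 11.6700 * 2.0000 * 0.9743350896 * 0.2664225760 = 6.058711


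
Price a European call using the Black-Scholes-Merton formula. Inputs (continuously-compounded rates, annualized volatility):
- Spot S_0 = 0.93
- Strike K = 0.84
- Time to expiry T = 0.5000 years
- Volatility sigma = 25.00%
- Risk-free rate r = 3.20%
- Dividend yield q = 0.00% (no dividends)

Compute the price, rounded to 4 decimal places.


Answer: Price = 0.1267

Derivation:
d1 = (ln(S/K) + (r - q + 0.5*sigma^2) * T) / (sigma * sqrt(T)) = 0.75466788
d2 = d1 - sigma * sqrt(T) = 0.57789119
exp(-rT) = 0.98412732; exp(-qT) = 1.00000000
C = S_0 * exp(-qT) * N(d1) - K * exp(-rT) * N(d2)
N(d1) = 0.77477586; N(d2) = 0.71833121
C = 0.9300 * 1.00000000 * 0.77477586 - 0.8400 * 0.98412732 * 0.71833121 = 0.1267


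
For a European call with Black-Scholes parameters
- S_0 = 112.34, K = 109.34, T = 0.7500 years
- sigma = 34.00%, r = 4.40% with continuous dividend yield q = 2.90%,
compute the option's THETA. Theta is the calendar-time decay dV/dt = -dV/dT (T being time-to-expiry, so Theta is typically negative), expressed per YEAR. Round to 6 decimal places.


Answer: Theta = -8.636990

Derivation:
d1 = 0.2773580289; d2 = -0.0170906084
phi(d1) = 0.3838888309; exp(-qT) = 0.9784848257; exp(-rT) = 0.9675385596
Theta = -S*exp(-qT)*phi(d1)*sigma/(2*sqrt(T)) - r*K*exp(-rT)*N(d2) + q*S*exp(-qT)*N(d1)
N(d1) = 0.6092473970; N(d2) = 0.4931821656; sqrt(T) = 0.8660254038
Term 1 = -112.3400 * 0.9784848257 * 0.3838888309 * 0.3400 / (2 * 0.8660254038) = -8.2834695651
Term 2 = -0.0440 * 109.3400 * 0.9675385596 * 0.4931821656 = -2.2956590717
Term 3 = 0.0290 * 112.3400 * 0.9784848257 * 0.6092473970 = 1.9421384876
Theta = -8.2834695651 + (-2.2956590717) + (1.9421384876) = -8.636990


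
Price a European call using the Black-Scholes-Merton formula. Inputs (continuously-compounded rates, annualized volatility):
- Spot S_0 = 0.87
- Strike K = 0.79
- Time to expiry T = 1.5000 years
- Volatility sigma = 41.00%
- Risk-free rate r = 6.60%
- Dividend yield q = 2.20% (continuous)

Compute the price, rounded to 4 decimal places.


d1 = (ln(S/K) + (r - q + 0.5*sigma^2) * T) / (sigma * sqrt(T)) = 0.57460502
d2 = d1 - sigma * sqrt(T) = 0.07245962
exp(-rT) = 0.90574271; exp(-qT) = 0.96753856
C = S_0 * exp(-qT) * N(d1) - K * exp(-rT) * N(d2)
N(d1) = 0.71722077; N(d2) = 0.52888193
C = 0.8700 * 0.96753856 * 0.71722077 - 0.7900 * 0.90574271 * 0.52888193 = 0.2253

Answer: Price = 0.2253


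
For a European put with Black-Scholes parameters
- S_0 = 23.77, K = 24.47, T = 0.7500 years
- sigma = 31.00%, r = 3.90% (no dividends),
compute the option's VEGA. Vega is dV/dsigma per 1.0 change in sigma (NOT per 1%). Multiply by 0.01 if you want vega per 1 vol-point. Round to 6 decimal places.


Answer: Vega = 8.137816

Derivation:
d1 = 0.1350772561; d2 = -0.1333906191
phi(d1) = 0.3953193081; exp(-qT) = 1.0000000000; exp(-rT) = 0.9711736407
Vega = S * exp(-qT) * phi(d1) * sqrt(T) = 23.7700 * 1.0000000000 * 0.3953193081 * 0.8660254038 = 8.137816


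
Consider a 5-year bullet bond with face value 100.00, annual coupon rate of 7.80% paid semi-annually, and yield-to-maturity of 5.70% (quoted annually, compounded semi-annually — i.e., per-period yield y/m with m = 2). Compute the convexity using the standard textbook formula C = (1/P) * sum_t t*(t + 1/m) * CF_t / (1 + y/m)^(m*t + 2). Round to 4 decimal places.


Coupon per period c = face * coupon_rate / m = 3.900000
Periods per year m = 2; per-period yield y/m = 0.028500
Number of cashflows N = 10
Cashflows (t years, CF_t, discount factor 1/(1+y/m)^(m*t), PV):
  t = 0.5000: CF_t = 3.900000, DF = 0.972290, PV = 3.791930
  t = 1.0000: CF_t = 3.900000, DF = 0.945347, PV = 3.686855
  t = 1.5000: CF_t = 3.900000, DF = 0.919152, PV = 3.584691
  t = 2.0000: CF_t = 3.900000, DF = 0.893682, PV = 3.485358
  t = 2.5000: CF_t = 3.900000, DF = 0.868917, PV = 3.388778
  t = 3.0000: CF_t = 3.900000, DF = 0.844840, PV = 3.294874
  t = 3.5000: CF_t = 3.900000, DF = 0.821429, PV = 3.203572
  t = 4.0000: CF_t = 3.900000, DF = 0.798667, PV = 3.114801
  t = 4.5000: CF_t = 3.900000, DF = 0.776536, PV = 3.028489
  t = 5.0000: CF_t = 103.900000, DF = 0.755018, PV = 78.446322
Price P = sum_t PV_t = 109.025670
Convexity numerator sum_t t*(t + 1/m) * CF_t / (1+y/m)^(m*t + 2):
  t = 0.5000: term = 1.792345
  t = 1.0000: term = 5.228037
  t = 1.5000: term = 10.166334
  t = 2.0000: term = 16.474371
  t = 2.5000: term = 24.026793
  t = 3.0000: term = 32.705405
  t = 3.5000: term = 42.398840
  t = 4.0000: term = 53.002231
  t = 4.5000: term = 64.416907
  t = 5.0000: term = 2039.373112
Convexity = (1/P) * sum = 2289.584376 / 109.025670 = 21.000416

Answer: Convexity = 21.0004


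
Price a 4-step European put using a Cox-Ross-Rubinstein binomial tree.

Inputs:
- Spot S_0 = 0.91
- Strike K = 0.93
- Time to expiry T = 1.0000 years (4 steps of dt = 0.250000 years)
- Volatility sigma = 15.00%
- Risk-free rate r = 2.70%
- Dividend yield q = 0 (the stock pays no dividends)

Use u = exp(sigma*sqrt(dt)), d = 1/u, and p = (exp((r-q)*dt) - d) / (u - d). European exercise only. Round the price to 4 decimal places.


dt = T/N = 0.250000
u = exp(sigma*sqrt(dt)) = 1.077884; d = 1/u = 0.927743
p = (exp((r-q)*dt) - d) / (u - d) = 0.526369
Discount per step: exp(-r*dt) = 0.993273
Stock lattice S(k, i) with i counting down-moves:
  k=0: S(0,0) = 0.9100
  k=1: S(1,0) = 0.9809; S(1,1) = 0.8442
  k=2: S(2,0) = 1.0573; S(2,1) = 0.9100; S(2,2) = 0.7832
  k=3: S(3,0) = 1.1396; S(3,1) = 0.9809; S(3,2) = 0.8442; S(3,3) = 0.7266
  k=4: S(4,0) = 1.2284; S(4,1) = 1.0573; S(4,2) = 0.9100; S(4,3) = 0.7832; S(4,4) = 0.6741
Terminal payoffs V(N, i) = max(K - S_T, 0):
  V(4,0) = 0.000000; V(4,1) = 0.000000; V(4,2) = 0.020000; V(4,3) = 0.146756; V(4,4) = 0.255855
Backward induction: V(k, i) = exp(-r*dt) * [p * V(k+1, i) + (1-p) * V(k+1, i+1)].
  V(3,0) = exp(-r*dt) * [p*0.000000 + (1-p)*0.000000] = 0.000000
  V(3,1) = exp(-r*dt) * [p*0.000000 + (1-p)*0.020000] = 0.009409
  V(3,2) = exp(-r*dt) * [p*0.020000 + (1-p)*0.146756] = 0.079497
  V(3,3) = exp(-r*dt) * [p*0.146756 + (1-p)*0.255855] = 0.197094
  V(2,0) = exp(-r*dt) * [p*0.000000 + (1-p)*0.009409] = 0.004426
  V(2,1) = exp(-r*dt) * [p*0.009409 + (1-p)*0.079497] = 0.042318
  V(2,2) = exp(-r*dt) * [p*0.079497 + (1-p)*0.197094] = 0.134285
  V(1,0) = exp(-r*dt) * [p*0.004426 + (1-p)*0.042318] = 0.022223
  V(1,1) = exp(-r*dt) * [p*0.042318 + (1-p)*0.134285] = 0.085299
  V(0,0) = exp(-r*dt) * [p*0.022223 + (1-p)*0.085299] = 0.051747

Answer: Price = V(0,0) = 0.0517


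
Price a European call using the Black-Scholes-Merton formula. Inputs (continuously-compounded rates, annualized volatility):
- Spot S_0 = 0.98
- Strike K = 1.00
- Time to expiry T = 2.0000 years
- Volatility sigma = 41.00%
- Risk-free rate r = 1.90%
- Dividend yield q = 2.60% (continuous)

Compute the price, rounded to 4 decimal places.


d1 = (ln(S/K) + (r - q + 0.5*sigma^2) * T) / (sigma * sqrt(T)) = 0.23092606
d2 = d1 - sigma * sqrt(T) = -0.34890150
exp(-rT) = 0.96271294; exp(-qT) = 0.94932887
C = S_0 * exp(-qT) * N(d1) - K * exp(-rT) * N(d2)
N(d1) = 0.59131388; N(d2) = 0.36358163
C = 0.9800 * 0.94932887 * 0.59131388 - 1.0000 * 0.96271294 * 0.36358163 = 0.2001

Answer: Price = 0.2001


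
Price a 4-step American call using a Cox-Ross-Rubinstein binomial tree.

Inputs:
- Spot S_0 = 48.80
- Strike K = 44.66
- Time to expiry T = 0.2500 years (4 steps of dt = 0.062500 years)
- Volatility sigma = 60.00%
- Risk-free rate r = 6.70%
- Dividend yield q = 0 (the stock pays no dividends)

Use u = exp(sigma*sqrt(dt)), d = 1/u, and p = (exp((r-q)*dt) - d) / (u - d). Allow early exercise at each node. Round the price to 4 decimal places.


dt = T/N = 0.062500
u = exp(sigma*sqrt(dt)) = 1.161834; d = 1/u = 0.860708
p = (exp((r-q)*dt) - d) / (u - d) = 0.476505
Discount per step: exp(-r*dt) = 0.995821
Stock lattice S(k, i) with i counting down-moves:
  k=0: S(0,0) = 48.8000
  k=1: S(1,0) = 56.6975; S(1,1) = 42.0025
  k=2: S(2,0) = 65.8731; S(2,1) = 48.8000; S(2,2) = 36.1519
  k=3: S(3,0) = 76.5336; S(3,1) = 56.6975; S(3,2) = 42.0025; S(3,3) = 31.1163
  k=4: S(4,0) = 88.9194; S(4,1) = 65.8731; S(4,2) = 48.8000; S(4,3) = 36.1519; S(4,4) = 26.7820
Terminal payoffs V(N, i) = max(S_T - K, 0):
  V(4,0) = 44.259397; V(4,1) = 21.213110; V(4,2) = 4.140000; V(4,3) = 0.000000; V(4,4) = 0.000000
Backward induction: V(k, i) = exp(-r*dt) * [p * V(k+1, i) + (1-p) * V(k+1, i+1)]; then take max(V_cont, immediate exercise) for American.
  V(3,0) = exp(-r*dt) * [p*44.259397 + (1-p)*21.213110] = 32.060257; exercise = 31.873635; V(3,0) = max -> 32.060257
  V(3,1) = exp(-r*dt) * [p*21.213110 + (1-p)*4.140000] = 12.224134; exercise = 12.037511; V(3,1) = max -> 12.224134
  V(3,2) = exp(-r*dt) * [p*4.140000 + (1-p)*0.000000] = 1.964489; exercise = 0.000000; V(3,2) = max -> 1.964489
  V(3,3) = exp(-r*dt) * [p*0.000000 + (1-p)*0.000000] = 0.000000; exercise = 0.000000; V(3,3) = max -> 0.000000
  V(2,0) = exp(-r*dt) * [p*32.060257 + (1-p)*12.224134] = 21.585575; exercise = 21.213110; V(2,0) = max -> 21.585575
  V(2,1) = exp(-r*dt) * [p*12.224134 + (1-p)*1.964489] = 6.824627; exercise = 4.140000; V(2,1) = max -> 6.824627
  V(2,2) = exp(-r*dt) * [p*1.964489 + (1-p)*0.000000] = 0.932178; exercise = 0.000000; V(2,2) = max -> 0.932178
  V(1,0) = exp(-r*dt) * [p*21.585575 + (1-p)*6.824627] = 13.800389; exercise = 12.037511; V(1,0) = max -> 13.800389
  V(1,1) = exp(-r*dt) * [p*6.824627 + (1-p)*0.932178] = 3.724334; exercise = 0.000000; V(1,1) = max -> 3.724334
  V(0,0) = exp(-r*dt) * [p*13.800389 + (1-p)*3.724334] = 8.490003; exercise = 4.140000; V(0,0) = max -> 8.490003

Answer: Price = V(0,0) = 8.4900


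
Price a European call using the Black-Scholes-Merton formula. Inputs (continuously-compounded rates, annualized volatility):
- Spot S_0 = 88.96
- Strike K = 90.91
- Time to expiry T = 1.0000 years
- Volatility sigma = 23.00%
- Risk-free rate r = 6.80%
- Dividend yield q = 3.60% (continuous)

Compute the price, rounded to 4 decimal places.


Answer: Price = 8.2646

Derivation:
d1 = (ln(S/K) + (r - q + 0.5*sigma^2) * T) / (sigma * sqrt(T)) = 0.15985576
d2 = d1 - sigma * sqrt(T) = -0.07014424
exp(-rT) = 0.93426047; exp(-qT) = 0.96464029
C = S_0 * exp(-qT) * N(d1) - K * exp(-rT) * N(d2)
N(d1) = 0.56350265; N(d2) = 0.47203943
C = 88.9600 * 0.96464029 * 0.56350265 - 90.9100 * 0.93426047 * 0.47203943 = 8.2646


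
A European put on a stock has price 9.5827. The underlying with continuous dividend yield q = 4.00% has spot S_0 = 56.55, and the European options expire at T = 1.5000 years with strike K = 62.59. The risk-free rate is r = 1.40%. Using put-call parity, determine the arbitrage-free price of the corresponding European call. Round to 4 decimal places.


Put-call parity: C - P = S_0 * exp(-qT) - K * exp(-rT).
S_0 * exp(-qT) = 56.5500 * 0.94176453 = 53.25678437
K * exp(-rT) = 62.5900 * 0.97921896 = 61.28931499
C = P + S*exp(-qT) - K*exp(-rT)
C = 9.5827 + 53.25678437 - 61.28931499 = 1.5502

Answer: Call price = 1.5502


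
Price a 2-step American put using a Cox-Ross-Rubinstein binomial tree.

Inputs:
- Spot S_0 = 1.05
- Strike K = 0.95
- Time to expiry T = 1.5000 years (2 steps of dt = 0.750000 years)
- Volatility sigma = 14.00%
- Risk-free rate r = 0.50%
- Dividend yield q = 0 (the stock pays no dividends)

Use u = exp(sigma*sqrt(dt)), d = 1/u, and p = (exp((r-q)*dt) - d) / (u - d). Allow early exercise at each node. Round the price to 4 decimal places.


dt = T/N = 0.750000
u = exp(sigma*sqrt(dt)) = 1.128900; d = 1/u = 0.885818
p = (exp((r-q)*dt) - d) / (u - d) = 0.485182
Discount per step: exp(-r*dt) = 0.996257
Stock lattice S(k, i) with i counting down-moves:
  k=0: S(0,0) = 1.0500
  k=1: S(1,0) = 1.1853; S(1,1) = 0.9301
  k=2: S(2,0) = 1.3381; S(2,1) = 1.0500; S(2,2) = 0.8239
Terminal payoffs V(N, i) = max(K - S_T, 0):
  V(2,0) = 0.000000; V(2,1) = 0.000000; V(2,2) = 0.126092
Backward induction: V(k, i) = exp(-r*dt) * [p * V(k+1, i) + (1-p) * V(k+1, i+1)]; then take max(V_cont, immediate exercise) for American.
  V(1,0) = exp(-r*dt) * [p*0.000000 + (1-p)*0.000000] = 0.000000; exercise = 0.000000; V(1,0) = max -> 0.000000
  V(1,1) = exp(-r*dt) * [p*0.000000 + (1-p)*0.126092] = 0.064672; exercise = 0.019891; V(1,1) = max -> 0.064672
  V(0,0) = exp(-r*dt) * [p*0.000000 + (1-p)*0.064672] = 0.033170; exercise = 0.000000; V(0,0) = max -> 0.033170

Answer: Price = V(0,0) = 0.0332


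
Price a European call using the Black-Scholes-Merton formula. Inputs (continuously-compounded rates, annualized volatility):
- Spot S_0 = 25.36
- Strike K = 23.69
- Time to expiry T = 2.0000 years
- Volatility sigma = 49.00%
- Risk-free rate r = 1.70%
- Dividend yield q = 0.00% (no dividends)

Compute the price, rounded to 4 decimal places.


Answer: Price = 7.8384

Derivation:
d1 = (ln(S/K) + (r - q + 0.5*sigma^2) * T) / (sigma * sqrt(T)) = 0.49384931
d2 = d1 - sigma * sqrt(T) = -0.19911534
exp(-rT) = 0.96657150; exp(-qT) = 1.00000000
C = S_0 * exp(-qT) * N(d1) - K * exp(-rT) * N(d2)
N(d1) = 0.68929370; N(d2) = 0.42108626
C = 25.3600 * 1.00000000 * 0.68929370 - 23.6900 * 0.96657150 * 0.42108626 = 7.8384


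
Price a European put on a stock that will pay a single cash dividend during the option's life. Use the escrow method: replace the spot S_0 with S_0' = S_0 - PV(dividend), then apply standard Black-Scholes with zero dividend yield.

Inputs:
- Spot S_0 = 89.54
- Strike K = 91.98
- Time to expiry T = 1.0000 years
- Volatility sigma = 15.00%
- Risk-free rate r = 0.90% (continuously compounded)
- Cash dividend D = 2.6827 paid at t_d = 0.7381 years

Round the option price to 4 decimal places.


Answer: Price = 7.7330

Derivation:
PV(D) = D * exp(-r * t_d) = 2.6827 * 0.99337912 = 2.66493815
S_0' = S_0 - PV(D) = 89.5400 - 2.66493815 = 86.87506185
d1 = (ln(S_0'/K) + (r + sigma^2/2)*T) / (sigma*sqrt(T)) = -0.24566764
d2 = d1 - sigma*sqrt(T) = -0.39566764
exp(-rT) = 0.99104038
N(-d1) = 0.59703024; N(-d2) = 0.65382489
P = K * exp(-rT) * N(-d2) - S_0' * N(-d1) = 91.9800 * 0.99104038 * 0.65382489 - 86.87506185 * 0.59703024 = 7.7330


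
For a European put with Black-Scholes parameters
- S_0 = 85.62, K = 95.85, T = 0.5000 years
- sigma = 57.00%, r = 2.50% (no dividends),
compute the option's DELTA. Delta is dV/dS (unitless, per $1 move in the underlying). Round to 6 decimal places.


Answer: Delta = -0.518938

Derivation:
d1 = -0.0474892140; d2 = -0.4505400792
phi(d1) = 0.3984926815; exp(-qT) = 1.0000000000; exp(-rT) = 0.9875778005
N(-d1) = 0.5189383367
Delta = -exp(-qT) * N(-d1) = -1.0000000000 * 0.5189383367 = -0.518938


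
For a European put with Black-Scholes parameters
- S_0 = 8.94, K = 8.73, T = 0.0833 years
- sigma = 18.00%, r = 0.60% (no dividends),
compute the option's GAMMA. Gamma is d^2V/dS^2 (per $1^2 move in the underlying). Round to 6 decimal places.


Answer: Gamma = 0.760622

Derivation:
d1 = 0.4931457487; d2 = 0.4411946178
phi(d1) = 0.3532656703; exp(-qT) = 1.0000000000; exp(-rT) = 0.9995003249
Gamma = exp(-qT) * phi(d1) / (S * sigma * sqrt(T)) = 1.0000000000 * 0.3532656703 / (8.9400 * 0.1800 * 0.2886173938) = 0.760622


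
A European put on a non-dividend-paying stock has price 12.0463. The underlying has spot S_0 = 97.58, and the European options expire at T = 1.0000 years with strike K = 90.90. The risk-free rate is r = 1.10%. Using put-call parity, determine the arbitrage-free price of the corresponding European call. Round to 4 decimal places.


Put-call parity: C - P = S_0 * exp(-qT) - K * exp(-rT).
S_0 * exp(-qT) = 97.5800 * 1.00000000 = 97.58000000
K * exp(-rT) = 90.9000 * 0.98906028 = 89.90557934
C = P + S*exp(-qT) - K*exp(-rT)
C = 12.0463 + 97.58000000 - 89.90557934 = 19.7207

Answer: Call price = 19.7207


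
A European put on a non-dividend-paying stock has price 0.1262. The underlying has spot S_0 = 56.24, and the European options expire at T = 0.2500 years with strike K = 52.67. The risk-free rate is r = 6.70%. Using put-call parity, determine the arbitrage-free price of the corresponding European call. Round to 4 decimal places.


Put-call parity: C - P = S_0 * exp(-qT) - K * exp(-rT).
S_0 * exp(-qT) = 56.2400 * 1.00000000 = 56.24000000
K * exp(-rT) = 52.6700 * 0.98338950 = 51.79512503
C = P + S*exp(-qT) - K*exp(-rT)
C = 0.1262 + 56.24000000 - 51.79512503 = 4.5711

Answer: Call price = 4.5711


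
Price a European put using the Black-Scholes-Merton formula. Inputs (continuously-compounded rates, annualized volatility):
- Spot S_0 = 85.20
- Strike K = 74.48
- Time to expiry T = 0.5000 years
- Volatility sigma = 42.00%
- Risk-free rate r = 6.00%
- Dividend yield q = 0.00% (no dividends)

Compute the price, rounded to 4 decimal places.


Answer: Price = 4.2102

Derivation:
d1 = (ln(S/K) + (r - q + 0.5*sigma^2) * T) / (sigma * sqrt(T)) = 0.70229442
d2 = d1 - sigma * sqrt(T) = 0.40530957
exp(-rT) = 0.97044553; exp(-qT) = 1.00000000
P = K * exp(-rT) * N(-d2) - S_0 * exp(-qT) * N(-d1)
N(-d1) = 0.24124779; N(-d2) = 0.34262499
P = 74.4800 * 0.97044553 * 0.34262499 - 85.2000 * 1.00000000 * 0.24124779 = 4.2102


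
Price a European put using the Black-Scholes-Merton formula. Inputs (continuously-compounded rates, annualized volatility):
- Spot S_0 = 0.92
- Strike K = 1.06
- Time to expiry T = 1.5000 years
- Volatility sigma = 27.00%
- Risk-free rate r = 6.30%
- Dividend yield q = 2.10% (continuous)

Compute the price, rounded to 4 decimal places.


Answer: Price = 0.1617

Derivation:
d1 = (ln(S/K) + (r - q + 0.5*sigma^2) * T) / (sigma * sqrt(T)) = -0.07250344
d2 = d1 - sigma * sqrt(T) = -0.40318455
exp(-rT) = 0.90982773; exp(-qT) = 0.96899096
P = K * exp(-rT) * N(-d2) - S_0 * exp(-qT) * N(-d1)
N(-d1) = 0.52889936; N(-d2) = 0.65659377
P = 1.0600 * 0.90982773 * 0.65659377 - 0.9200 * 0.96899096 * 0.52889936 = 0.1617


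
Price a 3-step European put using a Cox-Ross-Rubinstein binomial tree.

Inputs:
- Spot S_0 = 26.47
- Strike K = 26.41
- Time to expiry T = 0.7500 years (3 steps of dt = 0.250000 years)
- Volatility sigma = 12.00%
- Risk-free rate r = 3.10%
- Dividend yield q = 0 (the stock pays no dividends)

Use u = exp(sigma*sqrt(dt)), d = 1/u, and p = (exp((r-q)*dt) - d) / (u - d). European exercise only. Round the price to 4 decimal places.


Answer: Price = V(0,0) = 0.8673

Derivation:
dt = T/N = 0.250000
u = exp(sigma*sqrt(dt)) = 1.061837; d = 1/u = 0.941765
p = (exp((r-q)*dt) - d) / (u - d) = 0.549800
Discount per step: exp(-r*dt) = 0.992280
Stock lattice S(k, i) with i counting down-moves:
  k=0: S(0,0) = 26.4700
  k=1: S(1,0) = 28.1068; S(1,1) = 24.9285
  k=2: S(2,0) = 29.8448; S(2,1) = 26.4700; S(2,2) = 23.4768
  k=3: S(3,0) = 31.6903; S(3,1) = 28.1068; S(3,2) = 24.9285; S(3,3) = 22.1096
Terminal payoffs V(N, i) = max(K - S_T, 0):
  V(3,0) = 0.000000; V(3,1) = 0.000000; V(3,2) = 1.481493; V(3,3) = 4.300398
Backward induction: V(k, i) = exp(-r*dt) * [p * V(k+1, i) + (1-p) * V(k+1, i+1)].
  V(2,0) = exp(-r*dt) * [p*0.000000 + (1-p)*0.000000] = 0.000000
  V(2,1) = exp(-r*dt) * [p*0.000000 + (1-p)*1.481493] = 0.661819
  V(2,2) = exp(-r*dt) * [p*1.481493 + (1-p)*4.300398] = 2.729330
  V(1,0) = exp(-r*dt) * [p*0.000000 + (1-p)*0.661819] = 0.295651
  V(1,1) = exp(-r*dt) * [p*0.661819 + (1-p)*2.729330] = 1.580318
  V(0,0) = exp(-r*dt) * [p*0.295651 + (1-p)*1.580318] = 0.867261
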